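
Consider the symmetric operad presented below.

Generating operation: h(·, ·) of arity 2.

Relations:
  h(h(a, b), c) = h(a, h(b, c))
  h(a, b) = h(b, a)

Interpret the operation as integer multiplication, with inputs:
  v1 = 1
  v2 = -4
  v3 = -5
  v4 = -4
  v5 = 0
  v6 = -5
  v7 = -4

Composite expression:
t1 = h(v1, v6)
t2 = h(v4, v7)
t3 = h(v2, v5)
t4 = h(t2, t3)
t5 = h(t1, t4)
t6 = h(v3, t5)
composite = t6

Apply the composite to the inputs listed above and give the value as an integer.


0

h(v1, v6) = -5
h(v4, v7) = 16
h(v2, v5) = 0
h(h(v4, v7), h(v2, v5)) = 0
h(h(v1, v6), h(h(v4, v7), h(v2, v5))) = 0
h(v3, h(h(v1, v6), h(h(v4, v7), h(v2, v5)))) = 0


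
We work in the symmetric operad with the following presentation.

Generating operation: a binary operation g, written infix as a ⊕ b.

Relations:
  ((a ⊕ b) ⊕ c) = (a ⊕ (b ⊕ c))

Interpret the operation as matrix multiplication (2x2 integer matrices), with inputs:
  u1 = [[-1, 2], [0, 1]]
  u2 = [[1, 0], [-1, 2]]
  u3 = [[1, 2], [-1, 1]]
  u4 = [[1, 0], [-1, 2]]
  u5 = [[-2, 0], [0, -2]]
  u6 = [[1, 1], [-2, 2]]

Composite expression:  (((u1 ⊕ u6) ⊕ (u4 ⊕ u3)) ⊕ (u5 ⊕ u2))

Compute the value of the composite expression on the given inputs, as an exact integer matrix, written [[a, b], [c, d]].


[[8, 40], [8, 16]]


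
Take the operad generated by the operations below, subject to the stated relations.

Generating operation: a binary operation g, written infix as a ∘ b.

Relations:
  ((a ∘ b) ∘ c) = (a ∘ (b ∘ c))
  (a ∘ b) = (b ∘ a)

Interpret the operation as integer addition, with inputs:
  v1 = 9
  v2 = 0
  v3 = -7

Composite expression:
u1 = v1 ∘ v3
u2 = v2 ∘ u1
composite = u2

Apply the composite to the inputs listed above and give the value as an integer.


(v1 ∘ v3) = 2
(v2 ∘ (v1 ∘ v3)) = 2

2


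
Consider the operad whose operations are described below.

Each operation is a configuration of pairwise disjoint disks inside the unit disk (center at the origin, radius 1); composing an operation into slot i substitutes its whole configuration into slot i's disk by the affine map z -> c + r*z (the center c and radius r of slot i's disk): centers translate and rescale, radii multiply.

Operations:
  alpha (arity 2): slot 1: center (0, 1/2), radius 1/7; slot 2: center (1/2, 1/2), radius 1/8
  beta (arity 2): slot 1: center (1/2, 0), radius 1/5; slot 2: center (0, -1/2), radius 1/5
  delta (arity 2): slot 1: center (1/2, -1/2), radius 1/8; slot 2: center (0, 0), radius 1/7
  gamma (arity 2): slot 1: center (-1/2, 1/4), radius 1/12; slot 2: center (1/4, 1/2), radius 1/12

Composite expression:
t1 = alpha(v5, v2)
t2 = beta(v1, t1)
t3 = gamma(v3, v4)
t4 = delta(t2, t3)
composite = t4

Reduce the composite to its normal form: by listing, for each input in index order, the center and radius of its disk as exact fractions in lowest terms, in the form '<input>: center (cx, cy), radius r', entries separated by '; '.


v1: center (9/16, -1/2), radius 1/40; v2: center (41/80, -11/20), radius 1/320; v3: center (-1/14, 1/28), radius 1/84; v4: center (1/28, 1/14), radius 1/84; v5: center (1/2, -11/20), radius 1/280

Each v-disk chains the slot maps above it in delta; radii multiply.
input v1: composing its 2 substitution steps yields center (9/16, -1/2), radius 1/40
input v5: composing its 3 substitution steps yields center (1/2, -11/20), radius 1/280
input v2: composing its 3 substitution steps yields center (41/80, -11/20), radius 1/320
input v3: composing its 2 substitution steps yields center (-1/14, 1/28), radius 1/84
input v4: composing its 2 substitution steps yields center (1/28, 1/14), radius 1/84


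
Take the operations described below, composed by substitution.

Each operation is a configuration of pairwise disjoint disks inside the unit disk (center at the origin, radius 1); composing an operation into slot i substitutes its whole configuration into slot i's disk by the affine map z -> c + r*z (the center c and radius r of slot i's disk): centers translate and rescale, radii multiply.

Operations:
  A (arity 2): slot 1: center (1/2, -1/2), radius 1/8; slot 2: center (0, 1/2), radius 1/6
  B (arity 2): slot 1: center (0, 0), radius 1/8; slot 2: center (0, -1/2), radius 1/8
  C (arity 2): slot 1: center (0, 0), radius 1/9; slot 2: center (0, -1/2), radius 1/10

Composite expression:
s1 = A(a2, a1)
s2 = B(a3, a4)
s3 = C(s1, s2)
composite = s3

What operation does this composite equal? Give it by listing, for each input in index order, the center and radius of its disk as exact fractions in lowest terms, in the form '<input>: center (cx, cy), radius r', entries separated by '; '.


a1: center (0, 1/18), radius 1/54; a2: center (1/18, -1/18), radius 1/72; a3: center (0, -1/2), radius 1/80; a4: center (0, -11/20), radius 1/80


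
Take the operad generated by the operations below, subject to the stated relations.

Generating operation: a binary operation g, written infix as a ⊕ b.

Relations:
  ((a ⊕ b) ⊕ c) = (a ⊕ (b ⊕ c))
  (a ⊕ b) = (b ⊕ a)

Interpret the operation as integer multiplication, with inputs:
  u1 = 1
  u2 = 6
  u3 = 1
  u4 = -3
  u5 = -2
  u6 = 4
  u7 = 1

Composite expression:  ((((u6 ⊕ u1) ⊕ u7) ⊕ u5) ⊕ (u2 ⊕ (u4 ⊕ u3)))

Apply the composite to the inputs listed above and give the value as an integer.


144

(u6 ⊕ u1) = 4
((u6 ⊕ u1) ⊕ u7) = 4
(((u6 ⊕ u1) ⊕ u7) ⊕ u5) = -8
(u4 ⊕ u3) = -3
(u2 ⊕ (u4 ⊕ u3)) = -18
((((u6 ⊕ u1) ⊕ u7) ⊕ u5) ⊕ (u2 ⊕ (u4 ⊕ u3))) = 144


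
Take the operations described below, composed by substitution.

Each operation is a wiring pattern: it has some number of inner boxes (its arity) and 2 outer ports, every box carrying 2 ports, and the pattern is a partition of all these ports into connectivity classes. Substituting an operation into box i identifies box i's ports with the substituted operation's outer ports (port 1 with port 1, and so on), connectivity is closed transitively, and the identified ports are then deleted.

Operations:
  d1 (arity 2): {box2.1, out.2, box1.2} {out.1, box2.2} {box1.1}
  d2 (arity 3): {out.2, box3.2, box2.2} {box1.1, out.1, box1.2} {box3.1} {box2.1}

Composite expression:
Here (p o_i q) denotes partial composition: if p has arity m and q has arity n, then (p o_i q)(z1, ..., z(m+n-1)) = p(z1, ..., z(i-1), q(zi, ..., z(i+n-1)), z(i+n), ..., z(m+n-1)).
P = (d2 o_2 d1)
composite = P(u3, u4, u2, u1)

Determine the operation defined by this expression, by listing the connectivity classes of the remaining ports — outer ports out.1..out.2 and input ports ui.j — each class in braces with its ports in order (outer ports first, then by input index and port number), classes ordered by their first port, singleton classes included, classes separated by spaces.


{out.1, u3.1, u3.2} {out.2, u1.2, u2.1, u4.2} {u1.1} {u2.2} {u4.1}

Treat the ports identified at d2 as solder joints: merge, then drop.
after d1, the pattern on (u4, u2) reads {out.1, u2.2} {out.2, u2.1, u4.2} {u4.1} (out.j = its outer ports)
after d2, the pattern on (u3, u4, u2, u1) reads {out.1, u3.1, u3.2} {out.2, u1.2, u2.1, u4.2} {u1.1} {u2.2} {u4.1} (out.j = its outer ports)


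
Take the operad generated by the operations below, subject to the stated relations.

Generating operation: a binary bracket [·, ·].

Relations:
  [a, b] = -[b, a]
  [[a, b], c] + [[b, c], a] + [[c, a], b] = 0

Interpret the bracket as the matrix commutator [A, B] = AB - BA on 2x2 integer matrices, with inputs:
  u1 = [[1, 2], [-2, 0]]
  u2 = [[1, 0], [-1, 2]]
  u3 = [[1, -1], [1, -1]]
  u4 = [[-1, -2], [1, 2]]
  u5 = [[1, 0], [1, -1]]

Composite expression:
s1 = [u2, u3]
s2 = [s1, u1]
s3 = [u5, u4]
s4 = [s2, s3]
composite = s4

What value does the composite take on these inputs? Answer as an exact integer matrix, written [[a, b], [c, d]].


[[5, 20], [-20, -5]]


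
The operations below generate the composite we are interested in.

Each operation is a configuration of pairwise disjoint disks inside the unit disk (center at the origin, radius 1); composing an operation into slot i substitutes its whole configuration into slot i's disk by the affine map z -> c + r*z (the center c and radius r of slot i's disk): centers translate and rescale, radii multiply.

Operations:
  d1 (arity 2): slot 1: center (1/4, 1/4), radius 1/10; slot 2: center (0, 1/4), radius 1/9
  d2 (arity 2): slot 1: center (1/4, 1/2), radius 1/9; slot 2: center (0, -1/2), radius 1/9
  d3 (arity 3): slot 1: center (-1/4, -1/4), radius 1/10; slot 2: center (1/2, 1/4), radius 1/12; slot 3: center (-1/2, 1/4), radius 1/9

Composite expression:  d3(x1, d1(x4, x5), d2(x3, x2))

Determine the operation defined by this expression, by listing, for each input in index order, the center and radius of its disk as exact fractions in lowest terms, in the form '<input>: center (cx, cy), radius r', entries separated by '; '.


Below d3, radii multiply path by path; the x-disk centers shift.
tracing x1 down its 1-map path: center (-1/4, -1/4), radius 1/10
tracing x4 down its 2-map path: center (25/48, 13/48), radius 1/120
tracing x5 down its 2-map path: center (1/2, 13/48), radius 1/108
tracing x3 down its 2-map path: center (-17/36, 11/36), radius 1/81
tracing x2 down its 2-map path: center (-1/2, 7/36), radius 1/81

x1: center (-1/4, -1/4), radius 1/10; x2: center (-1/2, 7/36), radius 1/81; x3: center (-17/36, 11/36), radius 1/81; x4: center (25/48, 13/48), radius 1/120; x5: center (1/2, 13/48), radius 1/108


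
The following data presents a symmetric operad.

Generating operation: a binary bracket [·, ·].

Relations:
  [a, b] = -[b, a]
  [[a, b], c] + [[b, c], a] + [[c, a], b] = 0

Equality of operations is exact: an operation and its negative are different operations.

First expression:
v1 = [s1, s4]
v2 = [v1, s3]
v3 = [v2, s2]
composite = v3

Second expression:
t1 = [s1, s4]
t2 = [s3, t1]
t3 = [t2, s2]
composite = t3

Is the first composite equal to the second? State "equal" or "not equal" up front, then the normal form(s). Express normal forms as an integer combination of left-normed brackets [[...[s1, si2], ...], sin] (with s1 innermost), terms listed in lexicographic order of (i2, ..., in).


not equal; first: [[[s1, s4], s3], s2]; second: -[[[s1, s4], s3], s2]


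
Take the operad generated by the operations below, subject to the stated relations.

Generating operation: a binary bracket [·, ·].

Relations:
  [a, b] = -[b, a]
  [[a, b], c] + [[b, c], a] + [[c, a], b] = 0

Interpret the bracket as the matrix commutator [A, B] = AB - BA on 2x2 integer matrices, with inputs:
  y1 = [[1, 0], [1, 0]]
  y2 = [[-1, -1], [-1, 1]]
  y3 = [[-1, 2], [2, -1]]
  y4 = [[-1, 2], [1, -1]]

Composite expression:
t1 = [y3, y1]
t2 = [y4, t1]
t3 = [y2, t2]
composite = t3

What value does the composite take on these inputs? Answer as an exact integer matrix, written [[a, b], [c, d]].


[[-12, 28], [-4, 12]]

[y3, y1] = [[2, -2], [2, -2]]
[y4, [y3, y1]] = [[6, -8], [4, -6]]
[y2, [y4, [y3, y1]]] = [[-12, 28], [-4, 12]]


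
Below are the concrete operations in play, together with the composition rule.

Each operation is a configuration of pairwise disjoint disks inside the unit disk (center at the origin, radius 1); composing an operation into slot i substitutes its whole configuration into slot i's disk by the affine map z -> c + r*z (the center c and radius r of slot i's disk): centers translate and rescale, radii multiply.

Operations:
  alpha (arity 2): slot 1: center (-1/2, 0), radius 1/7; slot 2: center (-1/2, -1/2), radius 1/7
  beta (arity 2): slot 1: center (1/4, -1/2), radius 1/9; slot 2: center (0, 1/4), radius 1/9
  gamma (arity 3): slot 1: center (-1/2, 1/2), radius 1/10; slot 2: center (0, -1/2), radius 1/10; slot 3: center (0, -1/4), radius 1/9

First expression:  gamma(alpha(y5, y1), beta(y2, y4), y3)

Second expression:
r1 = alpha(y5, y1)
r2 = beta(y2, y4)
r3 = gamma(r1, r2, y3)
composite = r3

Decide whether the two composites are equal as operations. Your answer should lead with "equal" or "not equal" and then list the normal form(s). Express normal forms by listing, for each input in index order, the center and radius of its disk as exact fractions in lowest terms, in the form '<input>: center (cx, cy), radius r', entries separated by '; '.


equal: each reduces to y1: center (-11/20, 9/20), radius 1/70; y2: center (1/40, -11/20), radius 1/90; y3: center (0, -1/4), radius 1/9; y4: center (0, -19/40), radius 1/90; y5: center (-11/20, 1/2), radius 1/70

The first composite normalizes to y1: center (-11/20, 9/20), radius 1/70; y2: center (1/40, -11/20), radius 1/90; y3: center (0, -1/4), radius 1/9; y4: center (0, -19/40), radius 1/90; y5: center (-11/20, 1/2), radius 1/70
The second composite normalizes to y1: center (-11/20, 9/20), radius 1/70; y2: center (1/40, -11/20), radius 1/90; y3: center (0, -1/4), radius 1/9; y4: center (0, -19/40), radius 1/90; y5: center (-11/20, 1/2), radius 1/70
Both agree, so they are equal.


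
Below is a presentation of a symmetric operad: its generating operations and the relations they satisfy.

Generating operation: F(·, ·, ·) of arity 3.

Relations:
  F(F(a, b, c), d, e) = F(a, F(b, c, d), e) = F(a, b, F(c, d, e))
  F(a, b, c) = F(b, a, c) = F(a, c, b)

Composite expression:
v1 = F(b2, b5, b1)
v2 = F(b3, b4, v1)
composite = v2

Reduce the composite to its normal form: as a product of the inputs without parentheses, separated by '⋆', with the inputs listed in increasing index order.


b1 ⋆ b2 ⋆ b3 ⋆ b4 ⋆ b5

Shape and order are irrelevant to F; the b-input set decides.
F(b2, b5, b1) reduces to b2 ⋆ b5 ⋆ b1
F(b3, b4, F(b2, b5, b1)) reduces to b3 ⋆ b4 ⋆ b2 ⋆ b5 ⋆ b1
putting the inputs in ascending order: b1 ⋆ b2 ⋆ b3 ⋆ b4 ⋆ b5


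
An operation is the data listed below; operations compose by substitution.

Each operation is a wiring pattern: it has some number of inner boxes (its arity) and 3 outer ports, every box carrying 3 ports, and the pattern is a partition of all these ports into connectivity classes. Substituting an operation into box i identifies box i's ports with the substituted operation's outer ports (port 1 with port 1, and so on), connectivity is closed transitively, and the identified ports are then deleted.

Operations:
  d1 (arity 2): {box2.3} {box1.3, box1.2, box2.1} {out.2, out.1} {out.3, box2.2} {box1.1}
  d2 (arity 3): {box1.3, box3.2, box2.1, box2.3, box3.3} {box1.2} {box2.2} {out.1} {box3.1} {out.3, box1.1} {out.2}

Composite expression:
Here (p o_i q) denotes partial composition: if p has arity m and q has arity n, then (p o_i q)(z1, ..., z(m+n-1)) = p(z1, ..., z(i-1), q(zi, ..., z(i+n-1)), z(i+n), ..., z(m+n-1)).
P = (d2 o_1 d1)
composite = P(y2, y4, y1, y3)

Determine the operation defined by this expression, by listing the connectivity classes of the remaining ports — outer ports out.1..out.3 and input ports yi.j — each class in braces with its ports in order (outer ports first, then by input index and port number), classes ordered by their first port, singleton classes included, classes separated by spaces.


{out.1} {out.2} {out.3} {y1.1, y1.3, y3.2, y3.3, y4.2} {y1.2} {y2.1} {y2.2, y2.3, y4.1} {y3.1} {y4.3}


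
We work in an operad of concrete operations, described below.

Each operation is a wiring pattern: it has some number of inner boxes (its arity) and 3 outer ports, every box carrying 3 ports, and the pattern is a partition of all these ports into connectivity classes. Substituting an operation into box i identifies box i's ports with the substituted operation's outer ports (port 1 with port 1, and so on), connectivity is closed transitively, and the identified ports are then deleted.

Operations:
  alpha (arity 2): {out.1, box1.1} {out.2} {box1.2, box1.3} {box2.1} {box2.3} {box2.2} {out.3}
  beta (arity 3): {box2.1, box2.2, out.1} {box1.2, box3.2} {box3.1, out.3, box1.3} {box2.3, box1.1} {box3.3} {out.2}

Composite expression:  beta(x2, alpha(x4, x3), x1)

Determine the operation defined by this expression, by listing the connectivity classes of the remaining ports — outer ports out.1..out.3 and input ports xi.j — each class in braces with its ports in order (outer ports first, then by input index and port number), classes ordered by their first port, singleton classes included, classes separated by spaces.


Treat the ports identified at beta as solder joints: merge, then drop.
through alpha, on inputs (x4, x3): {out.1, x4.1} {out.2} {out.3} {x3.1} {x3.2} {x3.3} {x4.2, x4.3} (out.j = stage outer ports)
through beta, on inputs (x2, x4, x3, x1): {out.1, x4.1} {out.2} {out.3, x1.1, x2.3} {x1.2, x2.2} {x1.3} {x2.1} {x3.1} {x3.2} {x3.3} {x4.2, x4.3} (out.j = stage outer ports)

{out.1, x4.1} {out.2} {out.3, x1.1, x2.3} {x1.2, x2.2} {x1.3} {x2.1} {x3.1} {x3.2} {x3.3} {x4.2, x4.3}


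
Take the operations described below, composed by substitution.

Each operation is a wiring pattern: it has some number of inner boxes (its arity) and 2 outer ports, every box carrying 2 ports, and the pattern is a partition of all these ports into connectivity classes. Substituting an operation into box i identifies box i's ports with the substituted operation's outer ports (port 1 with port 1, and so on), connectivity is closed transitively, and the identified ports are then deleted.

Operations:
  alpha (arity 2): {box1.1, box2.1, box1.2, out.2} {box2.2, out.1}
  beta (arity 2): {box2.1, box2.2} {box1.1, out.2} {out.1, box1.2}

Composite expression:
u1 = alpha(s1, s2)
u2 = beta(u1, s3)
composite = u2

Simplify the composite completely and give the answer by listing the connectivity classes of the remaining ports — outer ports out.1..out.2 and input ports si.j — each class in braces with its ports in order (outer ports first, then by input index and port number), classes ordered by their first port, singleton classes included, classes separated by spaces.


{out.1, s1.1, s1.2, s2.1} {out.2, s2.2} {s3.1, s3.2}

Treat the ports identified at beta as solder joints: merge, then drop.
the subtree at alpha composes to {out.1, s2.2} {out.2, s1.1, s1.2, s2.1} on (s1, s2); out.j = own outer ports
the subtree at beta composes to {out.1, s1.1, s1.2, s2.1} {out.2, s2.2} {s3.1, s3.2} on (s1, s2, s3); out.j = own outer ports


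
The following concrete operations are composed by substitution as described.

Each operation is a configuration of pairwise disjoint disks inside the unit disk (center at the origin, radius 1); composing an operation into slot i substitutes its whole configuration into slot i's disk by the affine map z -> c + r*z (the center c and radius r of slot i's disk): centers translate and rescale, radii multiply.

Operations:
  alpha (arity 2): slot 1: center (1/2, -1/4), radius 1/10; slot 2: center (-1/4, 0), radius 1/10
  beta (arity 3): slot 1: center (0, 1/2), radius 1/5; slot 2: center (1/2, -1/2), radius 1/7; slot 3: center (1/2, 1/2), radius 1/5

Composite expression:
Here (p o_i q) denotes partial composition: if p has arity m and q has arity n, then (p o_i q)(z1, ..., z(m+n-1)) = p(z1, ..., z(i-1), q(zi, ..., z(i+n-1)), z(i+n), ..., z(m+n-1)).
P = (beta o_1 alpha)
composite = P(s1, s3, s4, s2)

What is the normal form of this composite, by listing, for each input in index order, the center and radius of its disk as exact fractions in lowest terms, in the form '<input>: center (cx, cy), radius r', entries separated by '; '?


Affine substitution under beta: radii multiply and s-centers shift.
for s1, the 2-step affine chain lands on center (1/10, 9/20), radius 1/50
for s3, the 2-step affine chain lands on center (-1/20, 1/2), radius 1/50
for s4, the 1-step affine chain lands on center (1/2, -1/2), radius 1/7
for s2, the 1-step affine chain lands on center (1/2, 1/2), radius 1/5

s1: center (1/10, 9/20), radius 1/50; s2: center (1/2, 1/2), radius 1/5; s3: center (-1/20, 1/2), radius 1/50; s4: center (1/2, -1/2), radius 1/7


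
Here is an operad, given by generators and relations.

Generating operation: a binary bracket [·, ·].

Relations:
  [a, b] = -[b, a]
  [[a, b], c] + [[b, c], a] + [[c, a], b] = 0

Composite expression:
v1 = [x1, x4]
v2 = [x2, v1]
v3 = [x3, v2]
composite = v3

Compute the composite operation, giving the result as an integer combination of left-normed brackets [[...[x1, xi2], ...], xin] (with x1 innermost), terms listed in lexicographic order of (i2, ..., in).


[[[x1, x4], x2], x3]

Antisymmetry and Jacobi reduce to x1-anchored left-normed brackets.
Composite bracket: [x3, [x2, [x1, x4]]]
Expanding via [a, b] = ab - ba: 8 signed words (2^3 = 8).
Only words starting with x1 matter:
  from x1x4x2x3, sign +1: term +[[[x1, x4], x2], x3]


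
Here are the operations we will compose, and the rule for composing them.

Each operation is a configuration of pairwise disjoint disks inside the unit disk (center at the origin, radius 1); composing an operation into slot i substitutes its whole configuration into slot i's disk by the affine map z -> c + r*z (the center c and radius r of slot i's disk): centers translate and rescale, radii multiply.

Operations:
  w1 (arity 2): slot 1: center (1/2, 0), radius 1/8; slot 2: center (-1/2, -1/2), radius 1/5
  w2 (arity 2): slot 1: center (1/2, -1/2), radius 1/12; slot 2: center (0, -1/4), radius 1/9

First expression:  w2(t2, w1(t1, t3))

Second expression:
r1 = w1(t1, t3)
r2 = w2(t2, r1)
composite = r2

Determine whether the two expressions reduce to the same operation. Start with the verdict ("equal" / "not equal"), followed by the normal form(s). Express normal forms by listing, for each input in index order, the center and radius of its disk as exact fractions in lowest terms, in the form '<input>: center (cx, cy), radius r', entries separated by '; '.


equal: each reduces to t1: center (1/18, -1/4), radius 1/72; t2: center (1/2, -1/2), radius 1/12; t3: center (-1/18, -11/36), radius 1/45


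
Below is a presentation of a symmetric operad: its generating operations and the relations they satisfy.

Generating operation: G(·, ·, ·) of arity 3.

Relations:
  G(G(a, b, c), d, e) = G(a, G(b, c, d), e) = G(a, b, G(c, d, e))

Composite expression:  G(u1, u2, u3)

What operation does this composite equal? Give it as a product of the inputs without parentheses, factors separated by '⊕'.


u1 ⊕ u2 ⊕ u3


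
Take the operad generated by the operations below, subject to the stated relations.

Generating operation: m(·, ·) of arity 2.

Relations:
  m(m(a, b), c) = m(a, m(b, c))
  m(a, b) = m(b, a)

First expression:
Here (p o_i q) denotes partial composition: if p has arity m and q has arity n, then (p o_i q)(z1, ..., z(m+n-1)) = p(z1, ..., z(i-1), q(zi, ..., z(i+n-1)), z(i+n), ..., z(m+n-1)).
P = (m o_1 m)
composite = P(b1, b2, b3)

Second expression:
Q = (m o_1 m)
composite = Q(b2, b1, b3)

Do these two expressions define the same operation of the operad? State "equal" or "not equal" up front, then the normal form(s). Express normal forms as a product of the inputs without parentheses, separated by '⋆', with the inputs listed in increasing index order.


equal; both compose to b1 ⋆ b2 ⋆ b3

The first expression reduces to b1 ⋆ b2 ⋆ b3
The second expression reduces to b1 ⋆ b2 ⋆ b3
One common form — equal.


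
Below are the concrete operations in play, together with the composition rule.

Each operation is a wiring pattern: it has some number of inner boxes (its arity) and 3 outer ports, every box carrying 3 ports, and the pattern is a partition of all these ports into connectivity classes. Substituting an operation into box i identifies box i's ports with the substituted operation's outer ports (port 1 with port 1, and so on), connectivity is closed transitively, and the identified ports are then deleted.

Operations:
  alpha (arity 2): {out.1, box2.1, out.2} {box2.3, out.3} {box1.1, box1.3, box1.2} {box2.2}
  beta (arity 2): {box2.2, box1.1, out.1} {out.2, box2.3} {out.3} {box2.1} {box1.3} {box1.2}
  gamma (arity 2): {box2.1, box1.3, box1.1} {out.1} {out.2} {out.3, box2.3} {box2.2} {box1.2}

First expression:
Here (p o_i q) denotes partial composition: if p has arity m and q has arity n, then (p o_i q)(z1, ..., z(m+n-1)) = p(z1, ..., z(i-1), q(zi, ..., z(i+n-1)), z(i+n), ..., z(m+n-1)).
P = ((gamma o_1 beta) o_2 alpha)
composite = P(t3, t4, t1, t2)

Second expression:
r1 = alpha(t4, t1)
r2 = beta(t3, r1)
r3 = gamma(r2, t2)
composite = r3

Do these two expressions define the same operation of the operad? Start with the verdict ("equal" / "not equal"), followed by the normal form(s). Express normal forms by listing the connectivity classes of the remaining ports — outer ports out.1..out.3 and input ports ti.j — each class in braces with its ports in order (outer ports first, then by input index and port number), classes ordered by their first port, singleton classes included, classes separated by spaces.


equal; both compose to {out.1} {out.2} {out.3, t2.3} {t1.1, t2.1, t3.1} {t1.2} {t1.3} {t2.2} {t3.2} {t3.3} {t4.1, t4.2, t4.3}

Reducing the first expression gives {out.1} {out.2} {out.3, t2.3} {t1.1, t2.1, t3.1} {t1.2} {t1.3} {t2.2} {t3.2} {t3.3} {t4.1, t4.2, t4.3}
Reducing the second expression gives {out.1} {out.2} {out.3, t2.3} {t1.1, t2.1, t3.1} {t1.2} {t1.3} {t2.2} {t3.2} {t3.3} {t4.1, t4.2, t4.3}
Identical normal forms: equal.


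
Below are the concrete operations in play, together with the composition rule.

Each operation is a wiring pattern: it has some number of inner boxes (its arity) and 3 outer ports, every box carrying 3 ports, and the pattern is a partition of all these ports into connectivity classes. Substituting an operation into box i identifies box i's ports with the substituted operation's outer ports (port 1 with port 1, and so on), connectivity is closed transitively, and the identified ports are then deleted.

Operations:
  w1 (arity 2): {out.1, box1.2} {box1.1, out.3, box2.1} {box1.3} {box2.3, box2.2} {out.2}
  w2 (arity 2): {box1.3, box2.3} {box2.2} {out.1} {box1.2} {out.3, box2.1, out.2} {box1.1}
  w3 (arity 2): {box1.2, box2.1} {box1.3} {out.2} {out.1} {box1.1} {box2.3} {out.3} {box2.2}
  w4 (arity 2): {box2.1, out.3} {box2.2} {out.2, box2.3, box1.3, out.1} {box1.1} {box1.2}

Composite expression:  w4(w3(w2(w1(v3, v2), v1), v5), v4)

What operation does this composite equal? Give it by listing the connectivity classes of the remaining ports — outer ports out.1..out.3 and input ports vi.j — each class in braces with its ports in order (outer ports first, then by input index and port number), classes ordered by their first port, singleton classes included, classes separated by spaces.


Treat the ports identified at w4 as solder joints: merge, then drop.
w1 over (v3, v2) gives {out.1, v3.2} {out.2} {out.3, v2.1, v3.1} {v2.2, v2.3} {v3.3}, out.j being that stage's outer ports
w2 over (v3, v2, v1) gives {out.1} {out.2, out.3, v1.1} {v1.2} {v1.3, v2.1, v3.1} {v2.2, v2.3} {v3.2} {v3.3}, out.j being that stage's outer ports
w3 over (v3, v2, v1, v5) gives {out.1} {out.2} {out.3} {v1.1, v5.1} {v1.2} {v1.3, v2.1, v3.1} {v2.2, v2.3} {v3.2} {v3.3} {v5.2} {v5.3}, out.j being that stage's outer ports
w4 over (v3, v2, v1, v5, v4) gives {out.1, out.2, v4.3} {out.3, v4.1} {v1.1, v5.1} {v1.2} {v1.3, v2.1, v3.1} {v2.2, v2.3} {v3.2} {v3.3} {v4.2} {v5.2} {v5.3}, out.j being that stage's outer ports

{out.1, out.2, v4.3} {out.3, v4.1} {v1.1, v5.1} {v1.2} {v1.3, v2.1, v3.1} {v2.2, v2.3} {v3.2} {v3.3} {v4.2} {v5.2} {v5.3}


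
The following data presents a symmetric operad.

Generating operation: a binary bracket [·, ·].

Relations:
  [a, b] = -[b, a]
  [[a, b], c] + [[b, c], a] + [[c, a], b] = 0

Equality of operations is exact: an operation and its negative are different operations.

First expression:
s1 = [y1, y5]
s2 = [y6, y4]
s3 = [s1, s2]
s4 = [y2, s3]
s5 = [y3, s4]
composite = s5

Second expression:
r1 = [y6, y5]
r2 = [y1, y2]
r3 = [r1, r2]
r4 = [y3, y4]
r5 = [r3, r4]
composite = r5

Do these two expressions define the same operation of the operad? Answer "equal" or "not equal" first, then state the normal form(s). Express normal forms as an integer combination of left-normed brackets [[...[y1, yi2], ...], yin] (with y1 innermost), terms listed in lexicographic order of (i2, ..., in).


not equal; first: -[[[[[y1, y5], y4], y6], y2], y3] + [[[[[y1, y5], y6], y4], y2], y3]; second: [[[[[y1, y2], y5], y6], y3], y4] - [[[[[y1, y2], y5], y6], y4], y3] - [[[[[y1, y2], y6], y5], y3], y4] + [[[[[y1, y2], y6], y5], y4], y3]

Normal form of the first expression: -[[[[[y1, y5], y4], y6], y2], y3] + [[[[[y1, y5], y6], y4], y2], y3]
Normal form of the second expression: [[[[[y1, y2], y5], y6], y3], y4] - [[[[[y1, y2], y5], y6], y4], y3] - [[[[[y1, y2], y6], y5], y3], y4] + [[[[[y1, y2], y6], y5], y4], y3]
The normal forms differ: not equal.


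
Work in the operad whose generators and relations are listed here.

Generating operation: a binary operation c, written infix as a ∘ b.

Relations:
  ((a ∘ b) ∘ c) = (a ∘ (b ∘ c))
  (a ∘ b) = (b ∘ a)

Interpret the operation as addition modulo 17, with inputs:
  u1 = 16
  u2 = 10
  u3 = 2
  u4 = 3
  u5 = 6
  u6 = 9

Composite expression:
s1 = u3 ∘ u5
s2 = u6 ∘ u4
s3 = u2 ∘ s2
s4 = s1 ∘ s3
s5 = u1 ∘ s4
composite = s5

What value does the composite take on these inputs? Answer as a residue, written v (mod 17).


12 (mod 17)

(u3 ∘ u5) = 8
(u6 ∘ u4) = 12
(u2 ∘ (u6 ∘ u4)) = 5
((u3 ∘ u5) ∘ (u2 ∘ (u6 ∘ u4))) = 13
(u1 ∘ ((u3 ∘ u5) ∘ (u2 ∘ (u6 ∘ u4)))) = 12


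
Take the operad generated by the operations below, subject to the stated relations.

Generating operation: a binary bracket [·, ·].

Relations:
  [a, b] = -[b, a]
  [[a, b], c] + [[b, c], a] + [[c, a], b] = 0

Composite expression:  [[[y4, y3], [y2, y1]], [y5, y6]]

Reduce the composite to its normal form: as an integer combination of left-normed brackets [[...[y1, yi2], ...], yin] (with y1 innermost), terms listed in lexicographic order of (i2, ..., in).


-[[[[[y1, y2], y3], y4], y5], y6] + [[[[[y1, y2], y3], y4], y6], y5] + [[[[[y1, y2], y4], y3], y5], y6] - [[[[[y1, y2], y4], y3], y6], y5]

Skip Jacobi rewriting: expand, keep y1-initial words, read off terms.
Composite bracket: [[[y4, y3], [y2, y1]], [y5, y6]]
Expanding via [a, b] = ab - ba: 32 signed words (2^5 = 32).
Only words starting with y1 matter:
  from y1y2y3y4y5y6, sign -1: term -[[[[[y1, y2], y3], y4], y5], y6]
  from y1y2y3y4y6y5, sign +1: term +[[[[[y1, y2], y3], y4], y6], y5]
  from y1y2y4y3y5y6, sign +1: term +[[[[[y1, y2], y4], y3], y5], y6]
  from y1y2y4y3y6y5, sign -1: term -[[[[[y1, y2], y4], y3], y6], y5]


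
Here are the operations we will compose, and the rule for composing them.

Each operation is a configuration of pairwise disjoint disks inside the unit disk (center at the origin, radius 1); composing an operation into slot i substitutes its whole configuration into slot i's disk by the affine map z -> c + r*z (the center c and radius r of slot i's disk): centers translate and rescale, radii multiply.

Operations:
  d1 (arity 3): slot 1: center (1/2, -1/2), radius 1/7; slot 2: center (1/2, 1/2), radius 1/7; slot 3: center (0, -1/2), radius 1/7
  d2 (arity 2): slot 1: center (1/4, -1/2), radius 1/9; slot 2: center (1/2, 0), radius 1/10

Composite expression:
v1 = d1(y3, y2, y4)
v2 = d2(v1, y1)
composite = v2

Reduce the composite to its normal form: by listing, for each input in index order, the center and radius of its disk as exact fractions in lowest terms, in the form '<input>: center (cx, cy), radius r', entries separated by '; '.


Nesting under d2 composes maps z -> c + r*z down each y-path.
for y3, the 2-step affine chain lands on center (11/36, -5/9), radius 1/63
for y2, the 2-step affine chain lands on center (11/36, -4/9), radius 1/63
for y4, the 2-step affine chain lands on center (1/4, -5/9), radius 1/63
for y1, the 1-step affine chain lands on center (1/2, 0), radius 1/10

y1: center (1/2, 0), radius 1/10; y2: center (11/36, -4/9), radius 1/63; y3: center (11/36, -5/9), radius 1/63; y4: center (1/4, -5/9), radius 1/63


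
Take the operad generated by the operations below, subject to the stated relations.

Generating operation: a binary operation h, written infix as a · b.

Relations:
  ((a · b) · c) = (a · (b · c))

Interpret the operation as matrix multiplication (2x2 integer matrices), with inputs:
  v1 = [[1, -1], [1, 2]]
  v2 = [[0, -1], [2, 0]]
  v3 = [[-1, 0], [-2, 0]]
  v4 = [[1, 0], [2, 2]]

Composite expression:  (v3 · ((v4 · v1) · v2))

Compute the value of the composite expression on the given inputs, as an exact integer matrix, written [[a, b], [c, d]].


[[2, 1], [4, 2]]

(v4 · v1) = [[1, -1], [4, 2]]
((v4 · v1) · v2) = [[-2, -1], [4, -4]]
(v3 · ((v4 · v1) · v2)) = [[2, 1], [4, 2]]


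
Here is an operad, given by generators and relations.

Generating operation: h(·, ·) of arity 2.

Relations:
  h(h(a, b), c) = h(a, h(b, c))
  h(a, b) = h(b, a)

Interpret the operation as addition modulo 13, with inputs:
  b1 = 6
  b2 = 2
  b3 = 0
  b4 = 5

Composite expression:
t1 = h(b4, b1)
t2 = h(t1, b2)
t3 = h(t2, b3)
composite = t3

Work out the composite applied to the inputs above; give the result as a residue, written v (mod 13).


0 (mod 13)

h(b4, b1) = 11
h(h(b4, b1), b2) = 0
h(h(h(b4, b1), b2), b3) = 0


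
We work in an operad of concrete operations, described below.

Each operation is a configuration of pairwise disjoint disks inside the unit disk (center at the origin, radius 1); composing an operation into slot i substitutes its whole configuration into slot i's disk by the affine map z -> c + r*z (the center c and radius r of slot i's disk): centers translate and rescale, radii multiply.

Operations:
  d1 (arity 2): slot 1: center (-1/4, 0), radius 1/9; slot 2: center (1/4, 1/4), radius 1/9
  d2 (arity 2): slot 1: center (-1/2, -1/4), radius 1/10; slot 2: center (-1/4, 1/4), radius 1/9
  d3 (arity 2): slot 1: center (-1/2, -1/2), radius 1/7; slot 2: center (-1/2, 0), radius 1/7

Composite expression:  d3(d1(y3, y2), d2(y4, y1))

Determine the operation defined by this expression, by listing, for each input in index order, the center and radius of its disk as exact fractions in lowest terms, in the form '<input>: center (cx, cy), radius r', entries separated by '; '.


y1: center (-15/28, 1/28), radius 1/63; y2: center (-13/28, -13/28), radius 1/63; y3: center (-15/28, -1/2), radius 1/63; y4: center (-4/7, -1/28), radius 1/70


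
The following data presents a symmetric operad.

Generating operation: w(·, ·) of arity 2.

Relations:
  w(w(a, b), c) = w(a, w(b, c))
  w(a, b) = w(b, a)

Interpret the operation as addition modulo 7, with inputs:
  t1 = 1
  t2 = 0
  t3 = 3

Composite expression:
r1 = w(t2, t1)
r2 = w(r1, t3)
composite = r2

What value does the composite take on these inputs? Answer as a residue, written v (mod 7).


w(t2, t1) = 1
w(w(t2, t1), t3) = 4

4 (mod 7)


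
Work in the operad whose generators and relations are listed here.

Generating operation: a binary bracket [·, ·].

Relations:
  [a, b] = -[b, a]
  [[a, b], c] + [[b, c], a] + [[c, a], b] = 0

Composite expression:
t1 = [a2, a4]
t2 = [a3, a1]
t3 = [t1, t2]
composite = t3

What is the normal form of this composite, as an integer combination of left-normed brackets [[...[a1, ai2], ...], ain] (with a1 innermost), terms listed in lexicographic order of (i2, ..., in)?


[[[a1, a3], a2], a4] - [[[a1, a3], a4], a2]


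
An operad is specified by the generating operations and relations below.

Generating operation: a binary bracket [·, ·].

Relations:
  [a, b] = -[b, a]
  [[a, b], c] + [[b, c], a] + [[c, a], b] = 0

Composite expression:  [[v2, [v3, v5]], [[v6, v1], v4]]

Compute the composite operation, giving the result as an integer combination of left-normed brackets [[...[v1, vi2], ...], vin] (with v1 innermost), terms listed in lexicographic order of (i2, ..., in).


[[[[[v1, v6], v4], v2], v3], v5] - [[[[[v1, v6], v4], v2], v5], v3] - [[[[[v1, v6], v4], v3], v5], v2] + [[[[[v1, v6], v4], v5], v3], v2]


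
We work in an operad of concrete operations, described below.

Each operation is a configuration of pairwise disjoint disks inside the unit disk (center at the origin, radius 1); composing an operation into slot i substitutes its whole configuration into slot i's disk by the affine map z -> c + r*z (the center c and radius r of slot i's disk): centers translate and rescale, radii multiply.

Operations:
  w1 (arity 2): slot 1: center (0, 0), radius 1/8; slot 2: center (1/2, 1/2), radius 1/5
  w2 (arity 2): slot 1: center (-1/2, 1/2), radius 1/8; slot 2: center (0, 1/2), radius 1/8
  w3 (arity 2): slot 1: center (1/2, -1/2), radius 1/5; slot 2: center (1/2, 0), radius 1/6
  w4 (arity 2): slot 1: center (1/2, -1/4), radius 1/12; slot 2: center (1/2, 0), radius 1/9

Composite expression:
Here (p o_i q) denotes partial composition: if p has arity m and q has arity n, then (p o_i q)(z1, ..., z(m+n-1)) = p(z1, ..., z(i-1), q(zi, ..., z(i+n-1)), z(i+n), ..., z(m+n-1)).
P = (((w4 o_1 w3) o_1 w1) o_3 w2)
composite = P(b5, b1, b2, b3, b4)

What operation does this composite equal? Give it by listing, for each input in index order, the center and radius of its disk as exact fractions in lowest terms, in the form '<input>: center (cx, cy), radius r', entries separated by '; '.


b1: center (11/20, -17/60), radius 1/300; b2: center (77/144, -35/144), radius 1/576; b3: center (13/24, -35/144), radius 1/576; b4: center (1/2, 0), radius 1/9; b5: center (13/24, -7/24), radius 1/480

Affine substitution under w4: radii multiply and b-centers shift.
tracing b5 down its 3-map path: center (13/24, -7/24), radius 1/480
tracing b1 down its 3-map path: center (11/20, -17/60), radius 1/300
tracing b2 down its 3-map path: center (77/144, -35/144), radius 1/576
tracing b3 down its 3-map path: center (13/24, -35/144), radius 1/576
tracing b4 down its 1-map path: center (1/2, 0), radius 1/9


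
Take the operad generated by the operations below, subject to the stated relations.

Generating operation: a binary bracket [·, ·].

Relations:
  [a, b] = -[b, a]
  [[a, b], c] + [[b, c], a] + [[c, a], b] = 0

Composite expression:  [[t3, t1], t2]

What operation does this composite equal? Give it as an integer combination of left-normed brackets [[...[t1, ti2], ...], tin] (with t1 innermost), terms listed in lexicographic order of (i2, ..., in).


-[[t1, t3], t2]

Expand each bracket as ab - ba; the t1-initial words give the coefficients.
Composite bracket: [[t3, t1], t2]
Each bracket splits as ab - ba, giving 4 signed words (2^2 = 4).
Keep just the words that open with t1:
  word t1t3t2 has sign -1, contributing -[[t1, t3], t2]


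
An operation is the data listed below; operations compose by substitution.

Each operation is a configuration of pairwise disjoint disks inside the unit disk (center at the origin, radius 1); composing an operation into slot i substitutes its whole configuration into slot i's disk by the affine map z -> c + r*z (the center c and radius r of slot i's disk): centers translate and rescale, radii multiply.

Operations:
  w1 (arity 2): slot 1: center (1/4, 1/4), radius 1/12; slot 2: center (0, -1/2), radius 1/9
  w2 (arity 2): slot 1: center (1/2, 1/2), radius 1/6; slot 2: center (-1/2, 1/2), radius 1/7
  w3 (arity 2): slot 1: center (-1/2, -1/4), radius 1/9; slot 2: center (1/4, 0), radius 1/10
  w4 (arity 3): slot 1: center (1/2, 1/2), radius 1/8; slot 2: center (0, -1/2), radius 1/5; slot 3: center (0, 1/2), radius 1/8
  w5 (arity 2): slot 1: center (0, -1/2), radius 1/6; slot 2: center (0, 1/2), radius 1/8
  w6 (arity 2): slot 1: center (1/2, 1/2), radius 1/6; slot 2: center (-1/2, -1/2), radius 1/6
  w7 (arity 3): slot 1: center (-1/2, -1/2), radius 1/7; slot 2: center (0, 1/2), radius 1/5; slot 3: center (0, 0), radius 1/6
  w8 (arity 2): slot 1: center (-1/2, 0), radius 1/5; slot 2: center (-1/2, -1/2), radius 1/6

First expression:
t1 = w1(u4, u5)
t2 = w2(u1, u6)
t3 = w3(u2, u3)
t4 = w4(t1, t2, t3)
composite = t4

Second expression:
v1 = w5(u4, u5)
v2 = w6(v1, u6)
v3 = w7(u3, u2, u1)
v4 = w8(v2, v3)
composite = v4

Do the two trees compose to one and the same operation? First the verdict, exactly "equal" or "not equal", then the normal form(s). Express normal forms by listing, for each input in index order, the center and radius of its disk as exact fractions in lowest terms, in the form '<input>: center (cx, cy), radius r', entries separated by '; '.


not equal; the first gives u1: center (1/10, -2/5), radius 1/30; u2: center (-1/16, 15/32), radius 1/72; u3: center (1/32, 1/2), radius 1/80; u4: center (17/32, 17/32), radius 1/96; u5: center (1/2, 7/16), radius 1/72; u6: center (-1/10, -2/5), radius 1/35 and the second u1: center (-1/2, -1/2), radius 1/36; u2: center (-1/2, -5/12), radius 1/30; u3: center (-7/12, -7/12), radius 1/42; u4: center (-2/5, 1/12), radius 1/180; u5: center (-2/5, 7/60), radius 1/240; u6: center (-3/5, -1/10), radius 1/30

The first composite normalizes to u1: center (1/10, -2/5), radius 1/30; u2: center (-1/16, 15/32), radius 1/72; u3: center (1/32, 1/2), radius 1/80; u4: center (17/32, 17/32), radius 1/96; u5: center (1/2, 7/16), radius 1/72; u6: center (-1/10, -2/5), radius 1/35
The second composite normalizes to u1: center (-1/2, -1/2), radius 1/36; u2: center (-1/2, -5/12), radius 1/30; u3: center (-7/12, -7/12), radius 1/42; u4: center (-2/5, 1/12), radius 1/180; u5: center (-2/5, 7/60), radius 1/240; u6: center (-3/5, -1/10), radius 1/30
They disagree, so not equal.
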